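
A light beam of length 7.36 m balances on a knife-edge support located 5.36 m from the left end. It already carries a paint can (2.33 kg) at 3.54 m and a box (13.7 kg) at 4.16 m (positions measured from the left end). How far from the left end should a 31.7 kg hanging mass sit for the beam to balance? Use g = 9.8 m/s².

Take moments about the knife-edge support (at 5.36 m from the left end).
Paint can: 2.33 × 9.8 = 22.83 N down at 3.54 m → arm 1.82 m, τ = 22.83 × 1.82 = 41.55 N·m counterclockwise.
Box: 13.7 × 9.8 = 134.3 N down at 4.16 m → arm 1.2 m, τ = 134.3 × 1.2 = 161.2 N·m counterclockwise.
Net moment of existing loads = 202.8 N·m counterclockwise.
The hanging mass weighs 31.7 × 9.8 = 310.7 N and must supply an equal clockwise moment, so its lever arm about the knife-edge support is 202.8 / 310.7 = 0.653 m.
That puts it at 5.36 + 0.653 = 6.01 m from the left end.

x ≈ 6.01 m from the left end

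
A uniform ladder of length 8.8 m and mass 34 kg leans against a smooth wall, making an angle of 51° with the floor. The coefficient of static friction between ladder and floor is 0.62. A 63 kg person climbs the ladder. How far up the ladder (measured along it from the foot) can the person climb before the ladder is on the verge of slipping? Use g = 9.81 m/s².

d ≈ 8 m

Sum moments about the foot of the ladder (the floor normal and friction both act there and drop out).
Ladder weight 34×9.81 = 333.5 N acts at 4.4 m along the ladder; its horizontal arm is 4.4·cos51° = 2.769 m → τ = 923.5 N·m clockwise.
Person weight 63×9.81 = 618 N at distance d → arm d·cos51° → τ = 618·d·0.6293 clockwise.
Wall normal N at the top has arm L sinθ = 6.839 m counterclockwise, so Στ = 0 gives N·6.839 = 923.5 + 388.9·d.
ΣFy = 0 ⇒ N_floor = 951.5 N, so the maximum friction is μ_s·N_floor = 0.62×951.5 = 589.9 N. ΣFx = 0 ⇒ N_wall = f, so at the slipping point N = 589.9 N.
Substituting: 589.9×6.839 = 923.5 + 388.9·d ⇒ d = (4034 − 923.5) / 388.9 = 8 m.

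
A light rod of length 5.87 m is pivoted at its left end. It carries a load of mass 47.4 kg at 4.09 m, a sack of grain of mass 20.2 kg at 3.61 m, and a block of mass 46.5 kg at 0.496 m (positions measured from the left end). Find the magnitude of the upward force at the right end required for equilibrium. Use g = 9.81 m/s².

Taking torques about the left end:
Load: 47.4 × 9.81 = 465 N down at 4.09 m → arm 4.09 m, τ = 465 × 4.09 = 1902 N·m clockwise.
Sack of grain: 20.2 × 9.81 = 198.2 N down at 3.61 m → arm 3.61 m, τ = 198.2 × 3.61 = 715.5 N·m clockwise.
Block: 46.5 × 9.81 = 456.2 N down at 0.496 m → arm 0.496 m, τ = 456.2 × 0.496 = 226.3 N·m clockwise.
Net moment of the loads = 2844 N·m clockwise.
The upward force F acts at the right end, arm 5.87 m, giving F × 5.87 counterclockwise.
For rotational equilibrium, F × 5.87 = 2844, so F = 2844 / 5.87 = 484 N.

F ≈ 484 N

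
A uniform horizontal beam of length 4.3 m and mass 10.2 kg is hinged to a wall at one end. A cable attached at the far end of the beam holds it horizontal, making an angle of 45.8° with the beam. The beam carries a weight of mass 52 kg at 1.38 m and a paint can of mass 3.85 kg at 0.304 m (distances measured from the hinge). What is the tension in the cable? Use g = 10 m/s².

T ≈ 308 N

Sum moments about the hinge (the unknown hinge reaction has zero arm there).
Beam weight: 10.2 × 10 = 102 N down at 2.15 m → arm 2.15 m, τ = 102 × 2.15 = 219.3 N·m clockwise.
Weight: 52 × 10 = 520 N down at 1.38 m → arm 1.38 m, τ = 520 × 1.38 = 717.6 N·m clockwise.
Paint can: 3.85 × 10 = 38.5 N down at 0.304 m → arm 0.304 m, τ = 38.5 × 0.304 = 11.7 N·m clockwise.
Total clockwise load moment = 948.6 N·m.
The cable tension T acts at 4.3 m; only its component perpendicular to the beam, T sinθ, produces torque. sin 45.8° = 0.7169.
Balancing moments: T × 4.3 × 0.7169 = 948.6, giving T = 948.6 / 3.083 = 308 N.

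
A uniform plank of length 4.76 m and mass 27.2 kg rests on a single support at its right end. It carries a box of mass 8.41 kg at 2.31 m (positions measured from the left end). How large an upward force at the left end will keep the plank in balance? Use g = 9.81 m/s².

Take moments about the right end.
Beam weight: 27.2 × 9.81 = 266.8 N down at 2.38 m → arm 2.38 m, τ = 266.8 × 2.38 = 635 N·m counterclockwise.
Box: 8.41 × 9.81 = 82.5 N down at 2.31 m → arm 2.45 m, τ = 82.5 × 2.45 = 202.1 N·m counterclockwise.
Net moment of the loads = 837.1 N·m counterclockwise.
The upward force F acts at the left end, arm 4.76 m, giving F × 4.76 clockwise.
Setting net torque to zero: F × 4.76 = 837.1 → F = 837.1 / 4.76 = 176 N.

F ≈ 176 N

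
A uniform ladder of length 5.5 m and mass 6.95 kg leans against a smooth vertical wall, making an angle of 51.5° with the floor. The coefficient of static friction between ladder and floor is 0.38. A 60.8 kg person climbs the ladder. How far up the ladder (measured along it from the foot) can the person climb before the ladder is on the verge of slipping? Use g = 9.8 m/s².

d ≈ 2.61 m

Taking torques about the foot of the ladder:
Ladder weight 6.95×9.8 = 68.11 N acts at 2.75 m along the ladder; its horizontal arm is 2.75·cos51.5° = 1.712 m → τ = 116.6 N·m clockwise.
Person weight 60.8×9.8 = 595.8 N at distance d → arm d·cos51.5° → τ = 595.8·d·0.6225 clockwise.
Wall normal N at the top has arm L sinθ = 4.304 m counterclockwise, so Στ = 0 gives N·4.304 = 116.6 + 370.9·d.
ΣFy = 0 ⇒ N_floor = 663.9 N, so the maximum friction is μ_s·N_floor = 0.38×663.9 = 252.3 N. ΣFx = 0 ⇒ N_wall = f, so at the slipping point N = 252.3 N.
Substituting: 252.3×4.304 = 116.6 + 370.9·d ⇒ d = (1086 − 116.6) / 370.9 = 2.61 m.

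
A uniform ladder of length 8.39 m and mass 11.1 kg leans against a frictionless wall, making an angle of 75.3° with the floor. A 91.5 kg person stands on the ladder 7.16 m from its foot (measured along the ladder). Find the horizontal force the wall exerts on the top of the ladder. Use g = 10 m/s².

N_wall ≈ 219 N

Sum moments about the foot of the ladder (the floor normal and friction both act there and drop out).
Ladder weight 11.1×10 = 111 N acts at 4.195 m along the ladder; its horizontal arm is 4.195·cos75.3° = 1.065 m → τ = 118.2 N·m clockwise.
Person: 91.5×10 = 915 N at 7.16 m → arm 1.817 m → τ = 1663 N·m clockwise.
Wall normal N acts horizontally at the top; its moment arm is the height L sinθ = 8.39·sin75.3° = 8.115 m, counterclockwise.
Στ = 0 ⇒ N × 8.115 = 1781 ⇒ N = 219 N.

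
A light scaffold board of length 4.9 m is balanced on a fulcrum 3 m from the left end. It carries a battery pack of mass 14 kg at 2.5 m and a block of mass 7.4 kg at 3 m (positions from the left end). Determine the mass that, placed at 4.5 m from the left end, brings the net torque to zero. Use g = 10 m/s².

m ≈ 4.67 kg

About the fulcrum (at 3 m from the left end):
Battery pack: 14 × 10 = 140 N down at 2.5 m → arm 0.5 m, τ = 140 × 0.5 = 70 N·m counterclockwise.
Block: acts at the fulcrum, moment arm 0 → no torque.
Net moment of known loads = 70 N·m counterclockwise.
An unknown mass m at 4.5 m has arm 1.5 m; its moment is m·g·1.5 clockwise.
For rotational equilibrium, m × 10 × 1.5 = 70, so m = 70 / (10 × 1.5) = 4.67 kg.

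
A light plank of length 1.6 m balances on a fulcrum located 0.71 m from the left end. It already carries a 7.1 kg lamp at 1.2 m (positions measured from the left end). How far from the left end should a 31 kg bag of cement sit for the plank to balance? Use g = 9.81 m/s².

x ≈ 0.598 m from the left end

Taking torques about the fulcrum (at 0.71 m from the left end):
Lamp: 7.1 × 9.81 = 69.65 N down at 1.2 m → arm 0.49 m, τ = 69.65 × 0.49 = 34.13 N·m clockwise.
Net moment of existing loads = 34.13 N·m clockwise.
The bag of cement weighs 31 × 9.81 = 304.1 N and must supply an equal counterclockwise moment, so its lever arm about the fulcrum is 34.13 / 304.1 = 0.112 m.
That puts it at 0.71 − 0.112 = 0.598 m from the left end.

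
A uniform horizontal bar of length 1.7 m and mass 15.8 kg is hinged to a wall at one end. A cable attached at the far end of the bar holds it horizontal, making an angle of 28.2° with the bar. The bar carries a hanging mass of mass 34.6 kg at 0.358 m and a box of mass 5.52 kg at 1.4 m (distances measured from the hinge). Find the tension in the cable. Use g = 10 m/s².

Choose the hinge as the axis so the unknown hinge reaction has zero arm there.
Beam weight: 15.8 × 10 = 158 N down at 0.85 m → arm 0.85 m, τ = 158 × 0.85 = 134.3 N·m clockwise.
Hanging mass: 34.6 × 10 = 346 N down at 0.358 m → arm 0.358 m, τ = 346 × 0.358 = 123.9 N·m clockwise.
Box: 5.52 × 10 = 55.2 N down at 1.4 m → arm 1.4 m, τ = 55.2 × 1.4 = 77.28 N·m clockwise.
Total clockwise load moment = 335.5 N·m.
The cable tension T acts at 1.7 m; only its component perpendicular to the bar, T sinθ, produces torque. sin 28.2° = 0.4726.
Setting net torque to zero: T × 1.7 × 0.4726 = 335.5 → T = 335.5 / 0.8034 = 418 N.

T ≈ 418 N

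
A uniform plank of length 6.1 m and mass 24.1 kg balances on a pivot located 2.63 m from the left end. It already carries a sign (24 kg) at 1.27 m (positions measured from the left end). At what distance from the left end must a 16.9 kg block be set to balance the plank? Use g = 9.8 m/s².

Taking torques about the pivot (at 2.63 m from the left end):
Beam weight: 24.1 × 9.8 = 236.2 N down at 3.05 m → arm 0.42 m, τ = 236.2 × 0.42 = 99.2 N·m clockwise.
Sign: 24 × 9.8 = 235.2 N down at 1.27 m → arm 1.36 m, τ = 235.2 × 1.36 = 319.9 N·m counterclockwise.
Net moment of existing loads = 220.7 N·m counterclockwise.
The block weighs 16.9 × 9.8 = 165.6 N and must supply an equal clockwise moment, so its lever arm about the pivot is 220.7 / 165.6 = 1.33 m.
That puts it at 2.63 + 1.33 = 3.96 m from the left end.

x ≈ 3.96 m from the left end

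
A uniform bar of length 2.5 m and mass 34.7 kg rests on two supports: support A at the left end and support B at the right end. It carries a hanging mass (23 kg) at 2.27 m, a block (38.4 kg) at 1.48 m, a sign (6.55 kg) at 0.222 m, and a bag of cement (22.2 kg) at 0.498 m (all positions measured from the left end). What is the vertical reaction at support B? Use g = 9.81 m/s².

R_B ≈ 647 N

Choose support A as the axis so its reaction then has zero moment arm.
Beam weight: 34.7 × 9.81 = 340.4 N down at 1.25 m → arm 1.25 m, τ = 340.4 × 1.25 = 425.5 N·m clockwise.
Hanging mass: 23 × 9.81 = 225.6 N down at 2.27 m → arm 2.27 m, τ = 225.6 × 2.27 = 512.1 N·m clockwise.
Block: 38.4 × 9.81 = 376.7 N down at 1.48 m → arm 1.48 m, τ = 376.7 × 1.48 = 557.5 N·m clockwise.
Sign: 6.55 × 9.81 = 64.26 N down at 0.222 m → arm 0.222 m, τ = 64.26 × 0.222 = 14.27 N·m clockwise.
Bag of cement: 22.2 × 9.81 = 217.8 N down at 0.498 m → arm 0.498 m, τ = 217.8 × 0.498 = 108.5 N·m clockwise.
Net load moment about support A = 1618 N·m clockwise.
Reaction R at support B is upward at 2.5 m, arm 2.5 m → moment R × 2.5 counterclockwise.
Στ = 0 ⇒ R × 2.5 = 1618 ⇒ R = 647 N.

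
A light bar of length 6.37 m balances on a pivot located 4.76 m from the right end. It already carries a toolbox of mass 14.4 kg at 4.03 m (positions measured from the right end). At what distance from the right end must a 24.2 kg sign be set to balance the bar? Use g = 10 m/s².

x ≈ 5.19 m from the right end

About the pivot (at 4.76 m from the right end):
Toolbox: 14.4 × 10 = 144 N down at 4.03 m → arm 0.73 m, τ = 144 × 0.73 = 105.1 N·m clockwise.
Net moment of existing loads = 105.1 N·m clockwise.
The sign weighs 24.2 × 10 = 242 N and must supply an equal counterclockwise moment, so its lever arm about the pivot is 105.1 / 242 = 0.434 m.
That puts it at 4.76 + 0.434 = 5.19 m from the right end.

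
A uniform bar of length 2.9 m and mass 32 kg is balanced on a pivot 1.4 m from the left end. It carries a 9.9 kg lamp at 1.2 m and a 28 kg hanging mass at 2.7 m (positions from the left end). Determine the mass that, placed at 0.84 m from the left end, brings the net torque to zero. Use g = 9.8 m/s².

m ≈ 64.3 kg

Take moments about the pivot (at 1.4 m from the left end).
Beam weight: 32 × 9.8 = 313.6 N down at 1.45 m → arm 0.05 m, τ = 313.6 × 0.05 = 15.68 N·m clockwise.
Lamp: 9.9 × 9.8 = 97.02 N down at 1.2 m → arm 0.2 m, τ = 97.02 × 0.2 = 19.4 N·m counterclockwise.
Hanging mass: 28 × 9.8 = 274.4 N down at 2.7 m → arm 1.3 m, τ = 274.4 × 1.3 = 356.7 N·m clockwise.
Net moment of known loads = 353 N·m clockwise.
An unknown mass m at 0.84 m has arm 0.56 m; its moment is m·g·0.56 counterclockwise.
For rotational equilibrium, m × 9.8 × 0.56 = 353, so m = 353 / (9.8 × 0.56) = 64.3 kg.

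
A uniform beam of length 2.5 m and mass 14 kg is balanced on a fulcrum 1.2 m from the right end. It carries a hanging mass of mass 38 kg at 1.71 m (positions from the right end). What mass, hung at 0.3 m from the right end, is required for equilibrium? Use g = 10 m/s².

Choose the fulcrum (at 1.2 m from the right end) as the axis so the support reaction has zero arm there.
Beam weight: 14 × 10 = 140 N down at 1.25 m → arm 0.05 m, τ = 140 × 0.05 = 7 N·m counterclockwise.
Hanging mass: 38 × 10 = 380 N down at 1.71 m → arm 0.51 m, τ = 380 × 0.51 = 193.8 N·m counterclockwise.
Net moment of known loads = 200.8 N·m counterclockwise.
An unknown mass m at 0.3 m has arm 0.9 m; its moment is m·g·0.9 clockwise.
For rotational equilibrium, m × 10 × 0.9 = 200.8, so m = 200.8 / (10 × 0.9) = 22.3 kg.

m ≈ 22.3 kg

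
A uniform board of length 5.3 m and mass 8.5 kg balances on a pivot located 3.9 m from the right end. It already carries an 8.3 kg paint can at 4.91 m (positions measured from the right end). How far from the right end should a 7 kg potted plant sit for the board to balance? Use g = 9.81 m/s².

x ≈ 4.22 m from the right end

About the pivot (at 3.9 m from the right end):
Beam weight: 8.5 × 9.81 = 83.39 N down at 2.65 m → arm 1.25 m, τ = 83.39 × 1.25 = 104.2 N·m clockwise.
Paint can: 8.3 × 9.81 = 81.42 N down at 4.91 m → arm 1.01 m, τ = 81.42 × 1.01 = 82.23 N·m counterclockwise.
Net moment of existing loads = 21.97 N·m clockwise.
The potted plant weighs 7 × 9.81 = 68.67 N and must supply an equal counterclockwise moment, so its lever arm about the pivot is 21.97 / 68.67 = 0.32 m.
That puts it at 3.9 + 0.32 = 4.22 m from the right end.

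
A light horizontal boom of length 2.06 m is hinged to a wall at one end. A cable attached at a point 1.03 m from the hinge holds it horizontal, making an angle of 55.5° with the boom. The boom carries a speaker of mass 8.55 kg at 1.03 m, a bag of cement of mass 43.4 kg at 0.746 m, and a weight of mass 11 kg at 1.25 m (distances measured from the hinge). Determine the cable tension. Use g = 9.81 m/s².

About the hinge:
Speaker: 8.55 × 9.81 = 83.88 N down at 1.03 m → arm 1.03 m, τ = 83.88 × 1.03 = 86.4 N·m clockwise.
Bag of cement: 43.4 × 9.81 = 425.8 N down at 0.746 m → arm 0.746 m, τ = 425.8 × 0.746 = 317.6 N·m clockwise.
Weight: 11 × 9.81 = 107.9 N down at 1.25 m → arm 1.25 m, τ = 107.9 × 1.25 = 134.9 N·m clockwise.
Total clockwise load moment = 538.9 N·m.
The cable tension T acts at 1.03 m; only its component perpendicular to the boom, T sinθ, produces torque. sin 55.5° = 0.8241.
For rotational equilibrium, T × 1.03 × 0.8241 = 538.9, so T = 538.9 / 0.8488 = 635 N.

T ≈ 635 N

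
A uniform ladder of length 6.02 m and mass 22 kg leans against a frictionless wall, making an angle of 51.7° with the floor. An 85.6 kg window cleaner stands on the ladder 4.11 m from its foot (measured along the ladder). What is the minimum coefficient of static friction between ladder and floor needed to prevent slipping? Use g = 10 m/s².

Take moments about the foot of the ladder.
Ladder weight 22×10 = 220 N acts at 3.01 m along the ladder; its horizontal arm is 3.01·cos51.7° = 1.866 m → τ = 410.5 N·m clockwise.
Window cleaner: 85.6×10 = 856 N at 4.11 m → arm 2.547 m → τ = 2180 N·m clockwise.
Wall normal N acts horizontally at the top; its moment arm is the height L sinθ = 6.02·sin51.7° = 4.724 m, counterclockwise.
Balancing moments: N × 4.724 = 2590, giving N = 548.3 N.
ΣFx = 0 ⇒ f = N_wall = 548.3 N. ΣFy = 0 ⇒ N_floor = 1076 N.
μ_min = f / N_floor = 548.3 / 1076 = 0.51.

μ_min ≈ 0.51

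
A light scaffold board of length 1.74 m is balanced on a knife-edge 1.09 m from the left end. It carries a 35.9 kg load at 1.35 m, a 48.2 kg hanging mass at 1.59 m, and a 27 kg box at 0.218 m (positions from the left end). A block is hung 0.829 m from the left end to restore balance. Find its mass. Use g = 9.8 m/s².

Sum moments about the knife-edge (at 1.09 m from the left end) (the support reaction has zero arm there).
Load: 35.9 × 9.8 = 351.8 N down at 1.35 m → arm 0.26 m, τ = 351.8 × 0.26 = 91.47 N·m clockwise.
Hanging mass: 48.2 × 9.8 = 472.4 N down at 1.59 m → arm 0.5 m, τ = 472.4 × 0.5 = 236.2 N·m clockwise.
Box: 27 × 9.8 = 264.6 N down at 0.218 m → arm 0.872 m, τ = 264.6 × 0.872 = 230.7 N·m counterclockwise.
Net moment of known loads = 96.97 N·m clockwise.
An unknown mass m at 0.829 m has arm 0.261 m; its moment is m·g·0.261 counterclockwise.
Setting net torque to zero: m × 9.8 × 0.261 = 96.97 → m = 96.97 / (9.8 × 0.261) = 37.9 kg.

m ≈ 37.9 kg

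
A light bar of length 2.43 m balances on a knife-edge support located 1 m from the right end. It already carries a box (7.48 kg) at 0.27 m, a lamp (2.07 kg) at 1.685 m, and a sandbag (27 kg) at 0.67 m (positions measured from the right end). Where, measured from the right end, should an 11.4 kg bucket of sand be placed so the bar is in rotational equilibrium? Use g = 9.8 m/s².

Choose the knife-edge support (at 1 m from the right end) as the axis so the support reaction has zero arm there.
Box: 7.48 × 9.8 = 73.3 N down at 0.27 m → arm 0.73 m, τ = 73.3 × 0.73 = 53.51 N·m clockwise.
Lamp: 2.07 × 9.8 = 20.29 N down at 1.685 m → arm 0.685 m, τ = 20.29 × 0.685 = 13.9 N·m counterclockwise.
Sandbag: 27 × 9.8 = 264.6 N down at 0.67 m → arm 0.33 m, τ = 264.6 × 0.33 = 87.32 N·m clockwise.
Net moment of existing loads = 126.9 N·m clockwise.
The bucket of sand weighs 11.4 × 9.8 = 111.7 N and must supply an equal counterclockwise moment, so its lever arm about the knife-edge support is 126.9 / 111.7 = 1.14 m.
That puts it at 1 + 1.14 = 2.14 m from the right end.

x ≈ 2.14 m from the right end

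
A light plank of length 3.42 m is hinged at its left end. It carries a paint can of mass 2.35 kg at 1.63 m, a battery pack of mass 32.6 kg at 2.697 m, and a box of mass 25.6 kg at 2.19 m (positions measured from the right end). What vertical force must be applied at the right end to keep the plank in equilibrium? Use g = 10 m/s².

About the left end:
Paint can: 2.35 × 10 = 23.5 N down at 1.63 m → arm 1.79 m, τ = 23.5 × 1.79 = 42.06 N·m clockwise.
Battery pack: 32.6 × 10 = 326 N down at 2.697 m → arm 0.723 m, τ = 326 × 0.723 = 235.7 N·m clockwise.
Box: 25.6 × 10 = 256 N down at 2.19 m → arm 1.23 m, τ = 256 × 1.23 = 314.9 N·m clockwise.
Net moment of the loads = 592.7 N·m clockwise.
The upward force F acts at the right end, arm 3.42 m, giving F × 3.42 counterclockwise.
Στ = 0 ⇒ F × 3.42 = 592.7 ⇒ F = 592.7 / 3.42 = 173 N.

F ≈ 173 N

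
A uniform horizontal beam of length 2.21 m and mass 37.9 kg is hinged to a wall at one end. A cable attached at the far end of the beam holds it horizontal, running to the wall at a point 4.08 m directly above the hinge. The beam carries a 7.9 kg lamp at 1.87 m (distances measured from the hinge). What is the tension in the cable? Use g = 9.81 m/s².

Choose the hinge as the axis so the unknown hinge reaction has zero arm there.
Beam weight: 37.9 × 9.81 = 371.8 N down at 1.105 m → arm 1.105 m, τ = 371.8 × 1.105 = 410.8 N·m clockwise.
Lamp: 7.9 × 9.81 = 77.5 N down at 1.87 m → arm 1.87 m, τ = 77.5 × 1.87 = 144.9 N·m clockwise.
Total clockwise load moment = 555.7 N·m.
The cable tension T acts at 2.21 m; only its component perpendicular to the beam, T sinθ, produces torque. sinθ = h/√(h²+d²) = 4.08/√(4.08²+2.21²) = 0.8793.
For rotational equilibrium, T × 2.21 × 0.8793 = 555.7, so T = 555.7 / 1.943 = 286 N.

T ≈ 286 N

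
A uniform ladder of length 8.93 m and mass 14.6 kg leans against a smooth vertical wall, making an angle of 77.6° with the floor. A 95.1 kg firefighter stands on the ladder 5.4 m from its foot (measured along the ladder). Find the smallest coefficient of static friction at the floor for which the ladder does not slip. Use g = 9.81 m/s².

μ_min ≈ 0.13

About the foot of the ladder:
Ladder weight 14.6×9.81 = 143.2 N acts at 4.465 m along the ladder; its horizontal arm is 4.465·cos77.6° = 0.9588 m → τ = 137.3 N·m clockwise.
Firefighter: 95.1×9.81 = 932.9 N at 5.4 m → arm 1.16 m → τ = 1082 N·m clockwise.
Wall normal N acts horizontally at the top; its moment arm is the height L sinθ = 8.93·sin77.6° = 8.722 m, counterclockwise.
Balancing moments: N × 8.722 = 1219, giving N = 139.8 N.
ΣFx = 0 ⇒ f = N_wall = 139.8 N. ΣFy = 0 ⇒ N_floor = 1076 N.
μ_min = f / N_floor = 139.8 / 1076 = 0.13.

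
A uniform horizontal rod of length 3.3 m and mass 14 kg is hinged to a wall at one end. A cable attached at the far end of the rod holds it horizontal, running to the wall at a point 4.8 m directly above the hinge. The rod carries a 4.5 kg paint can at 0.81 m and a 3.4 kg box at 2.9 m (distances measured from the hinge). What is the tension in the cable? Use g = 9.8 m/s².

Take moments about the hinge.
Beam weight: 14 × 9.8 = 137.2 N down at 1.65 m → arm 1.65 m, τ = 137.2 × 1.65 = 226.4 N·m clockwise.
Paint can: 4.5 × 9.8 = 44.1 N down at 0.81 m → arm 0.81 m, τ = 44.1 × 0.81 = 35.72 N·m clockwise.
Box: 3.4 × 9.8 = 33.32 N down at 2.9 m → arm 2.9 m, τ = 33.32 × 2.9 = 96.63 N·m clockwise.
Total clockwise load moment = 358.8 N·m.
The cable tension T acts at 3.3 m; only its component perpendicular to the rod, T sinθ, produces torque. sinθ = h/√(h²+d²) = 4.8/√(4.8²+3.3²) = 0.824.
Balancing moments: T × 3.3 × 0.824 = 358.8, giving T = 358.8 / 2.719 = 132 N.

T ≈ 132 N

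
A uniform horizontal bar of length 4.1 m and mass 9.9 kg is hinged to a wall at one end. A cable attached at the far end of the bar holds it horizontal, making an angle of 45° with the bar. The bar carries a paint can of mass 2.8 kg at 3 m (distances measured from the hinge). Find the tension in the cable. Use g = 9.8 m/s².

Taking torques about the hinge:
Beam weight: 9.9 × 9.8 = 97.02 N down at 2.05 m → arm 2.05 m, τ = 97.02 × 2.05 = 198.9 N·m clockwise.
Paint can: 2.8 × 9.8 = 27.44 N down at 3 m → arm 3 m, τ = 27.44 × 3 = 82.32 N·m clockwise.
Total clockwise load moment = 281.2 N·m.
The cable tension T acts at 4.1 m; only its component perpendicular to the bar, T sinθ, produces torque. sin 45° = 0.7071.
Στ = 0 ⇒ T × 4.1 × 0.7071 = 281.2 ⇒ T = 281.2 / 2.899 = 97 N.

T ≈ 97 N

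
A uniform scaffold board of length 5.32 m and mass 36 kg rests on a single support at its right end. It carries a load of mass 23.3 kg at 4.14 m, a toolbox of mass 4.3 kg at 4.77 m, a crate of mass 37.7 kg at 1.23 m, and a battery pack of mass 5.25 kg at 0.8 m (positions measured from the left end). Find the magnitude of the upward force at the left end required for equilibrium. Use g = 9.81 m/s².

Choose the right end as the axis so the unknown pivot reaction has zero arm there.
Beam weight: 36 × 9.81 = 353.2 N down at 2.66 m → arm 2.66 m, τ = 353.2 × 2.66 = 939.5 N·m counterclockwise.
Load: 23.3 × 9.81 = 228.6 N down at 4.14 m → arm 1.18 m, τ = 228.6 × 1.18 = 269.7 N·m counterclockwise.
Toolbox: 4.3 × 9.81 = 42.18 N down at 4.77 m → arm 0.55 m, τ = 42.18 × 0.55 = 23.2 N·m counterclockwise.
Crate: 37.7 × 9.81 = 369.8 N down at 1.23 m → arm 4.09 m, τ = 369.8 × 4.09 = 1512 N·m counterclockwise.
Battery pack: 5.25 × 9.81 = 51.5 N down at 0.8 m → arm 4.52 m, τ = 51.5 × 4.52 = 232.8 N·m counterclockwise.
Net moment of the loads = 2977 N·m counterclockwise.
The upward force F acts at the left end, arm 5.32 m, giving F × 5.32 clockwise.
For rotational equilibrium, F × 5.32 = 2977, so F = 2977 / 5.32 = 560 N.

F ≈ 560 N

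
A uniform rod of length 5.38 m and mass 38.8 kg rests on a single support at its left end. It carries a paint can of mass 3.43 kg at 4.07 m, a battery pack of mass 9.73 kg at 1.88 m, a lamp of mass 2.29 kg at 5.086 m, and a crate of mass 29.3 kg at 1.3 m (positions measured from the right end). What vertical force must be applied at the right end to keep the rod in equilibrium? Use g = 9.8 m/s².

Take moments about the left end.
Beam weight: 38.8 × 9.8 = 380.2 N down at 2.69 m → arm 2.69 m, τ = 380.2 × 2.69 = 1023 N·m clockwise.
Paint can: 3.43 × 9.8 = 33.61 N down at 4.07 m → arm 1.31 m, τ = 33.61 × 1.31 = 44.03 N·m clockwise.
Battery pack: 9.73 × 9.8 = 95.35 N down at 1.88 m → arm 3.5 m, τ = 95.35 × 3.5 = 333.7 N·m clockwise.
Lamp: 2.29 × 9.8 = 22.44 N down at 5.086 m → arm 0.294 m, τ = 22.44 × 0.294 = 6.597 N·m clockwise.
Crate: 29.3 × 9.8 = 287.1 N down at 1.3 m → arm 4.08 m, τ = 287.1 × 4.08 = 1171 N·m clockwise.
Net moment of the loads = 2578 N·m clockwise.
The upward force F acts at the right end, arm 5.38 m, giving F × 5.38 counterclockwise.
Balancing moments: F × 5.38 = 2578, giving F = 2578 / 5.38 = 479 N.

F ≈ 479 N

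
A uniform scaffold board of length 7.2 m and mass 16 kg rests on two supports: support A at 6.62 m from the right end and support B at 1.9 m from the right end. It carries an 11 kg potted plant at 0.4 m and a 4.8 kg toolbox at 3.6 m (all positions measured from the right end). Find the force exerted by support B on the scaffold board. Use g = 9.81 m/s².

Take moments about support A.
Beam weight: 16 × 9.81 = 157 N down at 3.6 m → arm 3.02 m, τ = 157 × 3.02 = 474.1 N·m clockwise.
Potted plant: 11 × 9.81 = 107.9 N down at 0.4 m → arm 6.22 m, τ = 107.9 × 6.22 = 671.1 N·m clockwise.
Toolbox: 4.8 × 9.81 = 47.09 N down at 3.6 m → arm 3.02 m, τ = 47.09 × 3.02 = 142.2 N·m clockwise.
Net load moment about support A = 1287 N·m clockwise.
Reaction R at support B is upward at 1.9 m, arm 4.72 m → moment R × 4.72 counterclockwise.
For rotational equilibrium, R × 4.72 = 1287, so R = 273 N.

R_B ≈ 273 N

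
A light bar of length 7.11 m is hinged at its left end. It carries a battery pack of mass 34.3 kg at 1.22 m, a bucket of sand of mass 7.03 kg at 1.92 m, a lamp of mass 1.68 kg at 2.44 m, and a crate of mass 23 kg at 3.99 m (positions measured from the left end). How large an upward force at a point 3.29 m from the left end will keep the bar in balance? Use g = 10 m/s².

F ≈ 460 N

Take moments about the left end.
Battery pack: 34.3 × 10 = 343 N down at 1.22 m → arm 1.22 m, τ = 343 × 1.22 = 418.5 N·m clockwise.
Bucket of sand: 7.03 × 10 = 70.3 N down at 1.92 m → arm 1.92 m, τ = 70.3 × 1.92 = 135 N·m clockwise.
Lamp: 1.68 × 10 = 16.8 N down at 2.44 m → arm 2.44 m, τ = 16.8 × 2.44 = 40.99 N·m clockwise.
Crate: 23 × 10 = 230 N down at 3.99 m → arm 3.99 m, τ = 230 × 3.99 = 917.7 N·m clockwise.
Net moment of the loads = 1512 N·m clockwise.
The upward force F acts at a point 3.29 m from the left end, arm 3.29 m, giving F × 3.29 counterclockwise.
For rotational equilibrium, F × 3.29 = 1512, so F = 1512 / 3.29 = 460 N.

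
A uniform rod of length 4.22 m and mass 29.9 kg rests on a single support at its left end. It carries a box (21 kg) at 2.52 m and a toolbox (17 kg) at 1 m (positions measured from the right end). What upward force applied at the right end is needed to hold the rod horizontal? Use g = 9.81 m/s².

F ≈ 357 N

Choose the left end as the axis so the unknown pivot reaction has zero arm there.
Beam weight: 29.9 × 9.81 = 293.3 N down at 2.11 m → arm 2.11 m, τ = 293.3 × 2.11 = 618.9 N·m clockwise.
Box: 21 × 9.81 = 206 N down at 2.52 m → arm 1.7 m, τ = 206 × 1.7 = 350.2 N·m clockwise.
Toolbox: 17 × 9.81 = 166.8 N down at 1 m → arm 3.22 m, τ = 166.8 × 3.22 = 537.1 N·m clockwise.
Net moment of the loads = 1506 N·m clockwise.
The upward force F acts at the right end, arm 4.22 m, giving F × 4.22 counterclockwise.
For rotational equilibrium, F × 4.22 = 1506, so F = 1506 / 4.22 = 357 N.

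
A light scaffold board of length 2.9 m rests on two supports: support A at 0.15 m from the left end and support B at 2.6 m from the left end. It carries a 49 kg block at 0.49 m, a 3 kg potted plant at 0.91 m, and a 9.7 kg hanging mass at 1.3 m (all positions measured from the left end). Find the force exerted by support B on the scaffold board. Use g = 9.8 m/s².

Sum moments about support A (its reaction then has zero moment arm).
Block: 49 × 9.8 = 480.2 N down at 0.49 m → arm 0.34 m, τ = 480.2 × 0.34 = 163.3 N·m clockwise.
Potted plant: 3 × 9.8 = 29.4 N down at 0.91 m → arm 0.76 m, τ = 29.4 × 0.76 = 22.34 N·m clockwise.
Hanging mass: 9.7 × 9.8 = 95.06 N down at 1.3 m → arm 1.15 m, τ = 95.06 × 1.15 = 109.3 N·m clockwise.
Net load moment about support A = 294.9 N·m clockwise.
Reaction R at support B is upward at 2.6 m, arm 2.45 m → moment R × 2.45 counterclockwise.
Στ = 0 ⇒ R × 2.45 = 294.9 ⇒ R = 120 N.

R_B ≈ 120 N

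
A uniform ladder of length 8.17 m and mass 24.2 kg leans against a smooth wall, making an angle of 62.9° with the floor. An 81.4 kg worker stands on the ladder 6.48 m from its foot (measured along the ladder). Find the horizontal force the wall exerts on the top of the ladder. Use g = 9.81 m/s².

Taking torques about the foot of the ladder:
Ladder weight 24.2×9.81 = 237.4 N acts at 4.085 m along the ladder; its horizontal arm is 4.085·cos62.9° = 1.861 m → τ = 441.8 N·m clockwise.
Worker: 81.4×9.81 = 798.5 N at 6.48 m → arm 2.952 m → τ = 2357 N·m clockwise.
Wall normal N acts horizontally at the top; its moment arm is the height L sinθ = 8.17·sin62.9° = 7.273 m, counterclockwise.
Balancing moments: N × 7.273 = 2799, giving N = 385 N.

N_wall ≈ 385 N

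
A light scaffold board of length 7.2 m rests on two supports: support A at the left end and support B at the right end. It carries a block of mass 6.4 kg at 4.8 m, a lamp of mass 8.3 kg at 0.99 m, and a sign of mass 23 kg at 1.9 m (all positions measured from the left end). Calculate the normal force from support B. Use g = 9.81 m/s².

R_B ≈ 113 N

Sum moments about support A (its reaction then has zero moment arm).
Block: 6.4 × 9.81 = 62.78 N down at 4.8 m → arm 4.8 m, τ = 62.78 × 4.8 = 301.3 N·m clockwise.
Lamp: 8.3 × 9.81 = 81.42 N down at 0.99 m → arm 0.99 m, τ = 81.42 × 0.99 = 80.61 N·m clockwise.
Sign: 23 × 9.81 = 225.6 N down at 1.9 m → arm 1.9 m, τ = 225.6 × 1.9 = 428.6 N·m clockwise.
Net load moment about support A = 810.5 N·m clockwise.
Reaction R at support B is upward at 7.2 m, arm 7.2 m → moment R × 7.2 counterclockwise.
Balancing moments: R × 7.2 = 810.5, giving R = 113 N.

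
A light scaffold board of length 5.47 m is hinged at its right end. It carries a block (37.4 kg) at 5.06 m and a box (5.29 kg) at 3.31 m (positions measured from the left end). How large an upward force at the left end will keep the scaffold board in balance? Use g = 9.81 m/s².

F ≈ 48 N

Taking torques about the right end:
Block: 37.4 × 9.81 = 366.9 N down at 5.06 m → arm 0.41 m, τ = 366.9 × 0.41 = 150.4 N·m counterclockwise.
Box: 5.29 × 9.81 = 51.89 N down at 3.31 m → arm 2.16 m, τ = 51.89 × 2.16 = 112.1 N·m counterclockwise.
Net moment of the loads = 262.5 N·m counterclockwise.
The upward force F acts at the left end, arm 5.47 m, giving F × 5.47 clockwise.
Setting net torque to zero: F × 5.47 = 262.5 → F = 262.5 / 5.47 = 48 N.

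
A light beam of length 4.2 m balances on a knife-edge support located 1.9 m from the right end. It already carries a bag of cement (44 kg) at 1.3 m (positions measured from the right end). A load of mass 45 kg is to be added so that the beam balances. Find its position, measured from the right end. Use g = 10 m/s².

x ≈ 2.49 m from the right end

Taking torques about the knife-edge support (at 1.9 m from the right end):
Bag of cement: 44 × 10 = 440 N down at 1.3 m → arm 0.6 m, τ = 440 × 0.6 = 264 N·m clockwise.
Net moment of existing loads = 264 N·m clockwise.
The load weighs 45 × 10 = 450 N and must supply an equal counterclockwise moment, so its lever arm about the knife-edge support is 264 / 450 = 0.587 m.
That puts it at 1.9 + 0.587 = 2.49 m from the right end.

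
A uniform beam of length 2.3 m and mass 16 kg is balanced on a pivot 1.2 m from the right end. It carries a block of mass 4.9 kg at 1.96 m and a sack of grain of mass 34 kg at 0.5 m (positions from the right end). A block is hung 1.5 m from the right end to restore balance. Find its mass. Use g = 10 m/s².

m ≈ 69.6 kg

Choose the pivot (at 1.2 m from the right end) as the axis so the support reaction has zero arm there.
Beam weight: 16 × 10 = 160 N down at 1.15 m → arm 0.05 m, τ = 160 × 0.05 = 8 N·m clockwise.
Block: 4.9 × 10 = 49 N down at 1.96 m → arm 0.76 m, τ = 49 × 0.76 = 37.24 N·m counterclockwise.
Sack of grain: 34 × 10 = 340 N down at 0.5 m → arm 0.7 m, τ = 340 × 0.7 = 238 N·m clockwise.
Net moment of known loads = 208.8 N·m clockwise.
An unknown mass m at 1.5 m has arm 0.3 m; its moment is m·g·0.3 counterclockwise.
For rotational equilibrium, m × 10 × 0.3 = 208.8, so m = 208.8 / (10 × 0.3) = 69.6 kg.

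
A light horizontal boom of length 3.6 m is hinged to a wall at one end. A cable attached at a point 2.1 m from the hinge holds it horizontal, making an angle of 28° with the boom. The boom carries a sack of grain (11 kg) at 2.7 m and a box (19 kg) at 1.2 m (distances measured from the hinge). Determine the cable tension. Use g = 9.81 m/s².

T ≈ 522 N

Taking torques about the hinge:
Sack of grain: 11 × 9.81 = 107.9 N down at 2.7 m → arm 2.7 m, τ = 107.9 × 2.7 = 291.3 N·m clockwise.
Box: 19 × 9.81 = 186.4 N down at 1.2 m → arm 1.2 m, τ = 186.4 × 1.2 = 223.7 N·m clockwise.
Total clockwise load moment = 515 N·m.
The cable tension T acts at 2.1 m; only its component perpendicular to the boom, T sinθ, produces torque. sin 28° = 0.4695.
Setting net torque to zero: T × 2.1 × 0.4695 = 515 → T = 515 / 0.9859 = 522 N.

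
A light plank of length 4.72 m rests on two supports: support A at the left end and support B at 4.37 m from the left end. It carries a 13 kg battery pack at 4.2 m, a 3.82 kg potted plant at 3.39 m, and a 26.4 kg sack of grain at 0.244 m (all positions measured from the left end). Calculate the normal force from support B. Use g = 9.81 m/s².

R_B ≈ 166 N

Take moments about support A.
Battery pack: 13 × 9.81 = 127.5 N down at 4.2 m → arm 4.2 m, τ = 127.5 × 4.2 = 535.5 N·m clockwise.
Potted plant: 3.82 × 9.81 = 37.47 N down at 3.39 m → arm 3.39 m, τ = 37.47 × 3.39 = 127 N·m clockwise.
Sack of grain: 26.4 × 9.81 = 259 N down at 0.244 m → arm 0.244 m, τ = 259 × 0.244 = 63.2 N·m clockwise.
Net load moment about support A = 725.7 N·m clockwise.
Reaction R at support B is upward at 4.37 m, arm 4.37 m → moment R × 4.37 counterclockwise.
Στ = 0 ⇒ R × 4.37 = 725.7 ⇒ R = 166 N.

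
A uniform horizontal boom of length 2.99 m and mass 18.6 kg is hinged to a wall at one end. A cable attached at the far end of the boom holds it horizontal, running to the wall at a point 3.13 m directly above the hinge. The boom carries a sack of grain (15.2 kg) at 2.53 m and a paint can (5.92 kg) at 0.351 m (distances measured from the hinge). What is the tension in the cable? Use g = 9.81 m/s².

T ≈ 310 N

About the hinge:
Beam weight: 18.6 × 9.81 = 182.5 N down at 1.495 m → arm 1.495 m, τ = 182.5 × 1.495 = 272.8 N·m clockwise.
Sack of grain: 15.2 × 9.81 = 149.1 N down at 2.53 m → arm 2.53 m, τ = 149.1 × 2.53 = 377.2 N·m clockwise.
Paint can: 5.92 × 9.81 = 58.08 N down at 0.351 m → arm 0.351 m, τ = 58.08 × 0.351 = 20.39 N·m clockwise.
Total clockwise load moment = 670.4 N·m.
The cable tension T acts at 2.99 m; only its component perpendicular to the boom, T sinθ, produces torque. sinθ = h/√(h²+d²) = 3.13/√(3.13²+2.99²) = 0.7231.
Setting net torque to zero: T × 2.99 × 0.7231 = 670.4 → T = 670.4 / 2.162 = 310 N.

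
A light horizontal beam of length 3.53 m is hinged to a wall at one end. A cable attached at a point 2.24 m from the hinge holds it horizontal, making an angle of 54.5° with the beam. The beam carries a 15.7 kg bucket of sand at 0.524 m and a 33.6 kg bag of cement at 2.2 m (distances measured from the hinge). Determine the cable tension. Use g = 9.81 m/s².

Take moments about the hinge.
Bucket of sand: 15.7 × 9.81 = 154 N down at 0.524 m → arm 0.524 m, τ = 154 × 0.524 = 80.7 N·m clockwise.
Bag of cement: 33.6 × 9.81 = 329.6 N down at 2.2 m → arm 2.2 m, τ = 329.6 × 2.2 = 725.1 N·m clockwise.
Total clockwise load moment = 805.8 N·m.
The cable tension T acts at 2.24 m; only its component perpendicular to the beam, T sinθ, produces torque. sin 54.5° = 0.8141.
Setting net torque to zero: T × 2.24 × 0.8141 = 805.8 → T = 805.8 / 1.824 = 442 N.

T ≈ 442 N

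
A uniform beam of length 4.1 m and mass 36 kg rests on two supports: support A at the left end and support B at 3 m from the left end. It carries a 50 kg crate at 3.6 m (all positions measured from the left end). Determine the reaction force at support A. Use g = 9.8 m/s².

Take moments about support B.
Beam weight: 36 × 9.8 = 352.8 N down at 2.05 m → arm 0.95 m, τ = 352.8 × 0.95 = 335.2 N·m counterclockwise.
Crate: 50 × 9.8 = 490 N down at 3.6 m → arm 0.6 m, τ = 490 × 0.6 = 294 N·m clockwise.
Net load moment about support B = 41.2 N·m counterclockwise.
Reaction R at support A is upward at 0 m, arm 3 m → moment R × 3 clockwise.
For rotational equilibrium, R × 3 = 41.2, so R = 13.7 N.

R_A ≈ 13.7 N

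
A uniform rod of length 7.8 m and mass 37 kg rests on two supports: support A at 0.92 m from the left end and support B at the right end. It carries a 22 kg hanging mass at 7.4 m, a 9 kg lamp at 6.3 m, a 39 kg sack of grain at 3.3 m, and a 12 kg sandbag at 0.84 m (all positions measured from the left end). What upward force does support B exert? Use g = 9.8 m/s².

R_B ≈ 560 N

Sum moments about support A (its reaction then has zero moment arm).
Beam weight: 37 × 9.8 = 362.6 N down at 3.9 m → arm 2.98 m, τ = 362.6 × 2.98 = 1081 N·m clockwise.
Hanging mass: 22 × 9.8 = 215.6 N down at 7.4 m → arm 6.48 m, τ = 215.6 × 6.48 = 1397 N·m clockwise.
Lamp: 9 × 9.8 = 88.2 N down at 6.3 m → arm 5.38 m, τ = 88.2 × 5.38 = 474.5 N·m clockwise.
Sack of grain: 39 × 9.8 = 382.2 N down at 3.3 m → arm 2.38 m, τ = 382.2 × 2.38 = 909.6 N·m clockwise.
Sandbag: 12 × 9.8 = 117.6 N down at 0.84 m → arm 0.08 m, τ = 117.6 × 0.08 = 9.408 N·m counterclockwise.
Net load moment about support A = 3853 N·m clockwise.
Reaction R at support B is upward at 7.8 m, arm 6.88 m → moment R × 6.88 counterclockwise.
Setting net torque to zero: R × 6.88 = 3853 → R = 560 N.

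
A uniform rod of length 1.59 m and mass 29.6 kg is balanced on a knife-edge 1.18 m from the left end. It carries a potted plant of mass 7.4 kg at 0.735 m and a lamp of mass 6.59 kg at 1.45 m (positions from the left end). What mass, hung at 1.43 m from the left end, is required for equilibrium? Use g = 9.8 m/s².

m ≈ 51.6 kg

Sum moments about the knife-edge (at 1.18 m from the left end) (the support reaction has zero arm there).
Beam weight: 29.6 × 9.8 = 290.1 N down at 0.795 m → arm 0.385 m, τ = 290.1 × 0.385 = 111.7 N·m counterclockwise.
Potted plant: 7.4 × 9.8 = 72.52 N down at 0.735 m → arm 0.445 m, τ = 72.52 × 0.445 = 32.27 N·m counterclockwise.
Lamp: 6.59 × 9.8 = 64.58 N down at 1.45 m → arm 0.27 m, τ = 64.58 × 0.27 = 17.44 N·m clockwise.
Net moment of known loads = 126.5 N·m counterclockwise.
An unknown mass m at 1.43 m has arm 0.25 m; its moment is m·g·0.25 clockwise.
Balancing moments: m × 9.8 × 0.25 = 126.5, giving m = 126.5 / (9.8 × 0.25) = 51.6 kg.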